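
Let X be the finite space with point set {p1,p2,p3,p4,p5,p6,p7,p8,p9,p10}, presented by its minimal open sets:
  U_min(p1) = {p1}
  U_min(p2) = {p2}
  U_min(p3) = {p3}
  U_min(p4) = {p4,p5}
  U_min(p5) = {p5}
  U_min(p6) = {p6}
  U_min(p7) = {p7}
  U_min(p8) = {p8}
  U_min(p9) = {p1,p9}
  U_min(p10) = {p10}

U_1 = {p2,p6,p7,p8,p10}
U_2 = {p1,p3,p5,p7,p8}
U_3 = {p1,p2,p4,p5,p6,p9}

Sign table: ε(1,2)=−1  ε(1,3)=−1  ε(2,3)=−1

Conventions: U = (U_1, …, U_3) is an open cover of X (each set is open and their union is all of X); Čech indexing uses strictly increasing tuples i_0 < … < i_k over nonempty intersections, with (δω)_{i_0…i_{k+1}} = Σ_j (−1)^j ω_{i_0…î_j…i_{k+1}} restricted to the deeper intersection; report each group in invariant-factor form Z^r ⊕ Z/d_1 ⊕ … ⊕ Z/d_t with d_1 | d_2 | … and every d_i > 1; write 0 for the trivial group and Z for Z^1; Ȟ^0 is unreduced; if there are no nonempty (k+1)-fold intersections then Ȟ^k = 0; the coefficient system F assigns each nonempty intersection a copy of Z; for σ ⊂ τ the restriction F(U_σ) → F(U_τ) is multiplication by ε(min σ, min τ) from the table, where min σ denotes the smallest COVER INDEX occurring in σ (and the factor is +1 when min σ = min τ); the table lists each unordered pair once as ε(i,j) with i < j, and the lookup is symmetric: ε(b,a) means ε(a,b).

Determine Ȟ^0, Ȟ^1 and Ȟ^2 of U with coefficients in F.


Ȟ^0(U;F) ≅ 0, Ȟ^1(U;F) ≅ Z/2 and Ȟ^2(U;F) ≅ 0

nonempty intersections:
  U12={p7,p8} U13={p2,p6} U23={p1,p5}
C dims 3,3; δ0: rk 3, SNF 1^2·2
Ȟ^0: (3−3)−0=0 ⇒ 0
Ȟ^1: (3−0)−3=0 plus torsion [2] ⇒ Z/2
Ȟ^2: (0−0)−0=0 ⇒ 0


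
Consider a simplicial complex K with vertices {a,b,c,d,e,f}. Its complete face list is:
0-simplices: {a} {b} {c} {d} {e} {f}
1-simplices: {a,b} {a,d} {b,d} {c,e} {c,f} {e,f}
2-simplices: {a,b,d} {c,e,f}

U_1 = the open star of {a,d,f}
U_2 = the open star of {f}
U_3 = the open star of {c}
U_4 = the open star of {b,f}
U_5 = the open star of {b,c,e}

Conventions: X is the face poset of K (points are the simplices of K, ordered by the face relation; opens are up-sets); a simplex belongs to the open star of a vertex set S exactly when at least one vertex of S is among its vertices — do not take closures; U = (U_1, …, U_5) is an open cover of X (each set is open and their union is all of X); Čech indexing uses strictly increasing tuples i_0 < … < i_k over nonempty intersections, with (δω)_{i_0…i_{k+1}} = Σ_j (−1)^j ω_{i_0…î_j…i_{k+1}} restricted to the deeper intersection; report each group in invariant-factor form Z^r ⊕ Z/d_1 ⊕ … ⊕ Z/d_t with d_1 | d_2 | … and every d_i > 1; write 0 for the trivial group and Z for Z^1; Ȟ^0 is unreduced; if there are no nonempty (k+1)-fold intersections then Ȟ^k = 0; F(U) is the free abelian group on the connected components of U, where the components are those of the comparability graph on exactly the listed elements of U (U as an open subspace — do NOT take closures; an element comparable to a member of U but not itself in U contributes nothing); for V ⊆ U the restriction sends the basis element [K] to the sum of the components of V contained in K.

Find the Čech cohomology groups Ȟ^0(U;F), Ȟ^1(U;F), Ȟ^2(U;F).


Ȟ^0 ≅ Z^2; Ȟ^1 ≅ 0; Ȟ^2 ≅ 0

nerve simplices:
  U1={{a},{d},{f},{a,b},{a,d},{b,d},{c,f},{e,f},{a,b,d},{c,e,f}} U2={{f},{c,f},{e,f},{c,e,f}} U3={{c},{c,e},{c,f},{c,e,f}} U4={{b},{f},{a,b},{b,d},{c,f},{e,f},{a,b,d},{c,e,f}} U5={{b},{c},{e},{a,b},{b,d},{c,e},{c,f},{e,f},{a,b,d},{c,e,f}}
  U12={{f},{c,f},{e,f},{c,e,f}} U13={{c,f},{c,e,f}} U14={{f},{a,b},{b,d},{c,f},{e,f},{a,b,d},{c,e,f}} U15={{a,b},{b,d},{c,f},{e,f},{a,b,d},{c,e,f}} U23={{c,f},{c,e,f}} U24={{f},{c,f},{e,f},{c,e,f}} U25={{c,f},{e,f},{c,e,f}} U34={{c,f},{c,e,f}} U35={{c},{c,e},{c,f},{c,e,f}} U45={{b},{a,b},{b,d},{c,f},{e,f},{a,b,d},{c,e,f}}
  U123={{c,f},{c,e,f}} U124={{f},{c,f},{e,f},{c,e,f}} U125={{c,f},{e,f},{c,e,f}} U134={{c,f},{c,e,f}} U135={{c,f},{c,e,f}} U145={{a,b},{b,d},{c,f},{e,f},{a,b,d},{c,e,f}} U234={{c,f},{c,e,f}} U235={{c,f},{c,e,f}} U245={{c,f},{e,f},{c,e,f}} U345={{c,f},{c,e,f}}
  U1234={{c,f},{c,e,f}} U1235={{c,f},{c,e,f}} U1245={{c,f},{e,f},{c,e,f}} U1345={{c,f},{c,e,f}} U2345={{c,f},{c,e,f}}
  U12345={{c,f},{c,e,f}}
components per intersection:
  U1: {{a},{d},{a,b},{a,d},{b,d},{a,b,d}} {{f},{c,f},{e,f},{c,e,f}}
  U2: {{f},{c,f},{e,f},{c,e,f}}
  U3: {{c},{c,e},{c,f},{c,e,f}}
  U4: {{b},{a,b},{b,d},{a,b,d}} {{f},{c,f},{e,f},{c,e,f}}
  U5: {{b},{a,b},{b,d},{a,b,d}} {{c},{e},{c,e},{c,f},{e,f},{c,e,f}}
  U12: {{f},{c,f},{e,f},{c,e,f}}
  U13: {{c,f},{c,e,f}}
  U14: {{f},{c,f},{e,f},{c,e,f}} {{a,b},{b,d},{a,b,d}}
  U15: {{a,b},{b,d},{a,b,d}} {{c,f},{e,f},{c,e,f}}
  U23: {{c,f},{c,e,f}}
  U24: {{f},{c,f},{e,f},{c,e,f}}
  U25: {{c,f},{e,f},{c,e,f}}
  U34: {{c,f},{c,e,f}}
  U35: {{c},{c,e},{c,f},{c,e,f}}
  U45: {{b},{a,b},{b,d},{a,b,d}} {{c,f},{e,f},{c,e,f}}
  U123: {{c,f},{c,e,f}}
  U124: {{f},{c,f},{e,f},{c,e,f}}
  U125: {{c,f},{e,f},{c,e,f}}
  U134: {{c,f},{c,e,f}}
  U135: {{c,f},{c,e,f}}
  U145: {{a,b},{b,d},{a,b,d}} {{c,f},{e,f},{c,e,f}}
  U234: {{c,f},{c,e,f}}
  U235: {{c,f},{c,e,f}}
  U245: {{c,f},{e,f},{c,e,f}}
  U345: {{c,f},{c,e,f}}
  U1234: {{c,f},{c,e,f}}
  U1235: {{c,f},{c,e,f}}
  U1245: {{c,f},{e,f},{c,e,f}}
  U1345: {{c,f},{c,e,f}}
  U2345: {{c,f},{c,e,f}}
  U12345: {{c,f},{c,e,f}}
C dims 8,13,11,5; δ0: rk 6, SNF 1^6; δ1: rk 7, SNF 1^7; δ2: rk 4, SNF 1^4
degree 0: 8−6−0 = 2 → Ȟ^0 ≅ Z^2
degree 1: 13−7−6 = 0 → Ȟ^1 ≅ 0
degree 2: 11−4−7 = 0 → Ȟ^2 ≅ 0


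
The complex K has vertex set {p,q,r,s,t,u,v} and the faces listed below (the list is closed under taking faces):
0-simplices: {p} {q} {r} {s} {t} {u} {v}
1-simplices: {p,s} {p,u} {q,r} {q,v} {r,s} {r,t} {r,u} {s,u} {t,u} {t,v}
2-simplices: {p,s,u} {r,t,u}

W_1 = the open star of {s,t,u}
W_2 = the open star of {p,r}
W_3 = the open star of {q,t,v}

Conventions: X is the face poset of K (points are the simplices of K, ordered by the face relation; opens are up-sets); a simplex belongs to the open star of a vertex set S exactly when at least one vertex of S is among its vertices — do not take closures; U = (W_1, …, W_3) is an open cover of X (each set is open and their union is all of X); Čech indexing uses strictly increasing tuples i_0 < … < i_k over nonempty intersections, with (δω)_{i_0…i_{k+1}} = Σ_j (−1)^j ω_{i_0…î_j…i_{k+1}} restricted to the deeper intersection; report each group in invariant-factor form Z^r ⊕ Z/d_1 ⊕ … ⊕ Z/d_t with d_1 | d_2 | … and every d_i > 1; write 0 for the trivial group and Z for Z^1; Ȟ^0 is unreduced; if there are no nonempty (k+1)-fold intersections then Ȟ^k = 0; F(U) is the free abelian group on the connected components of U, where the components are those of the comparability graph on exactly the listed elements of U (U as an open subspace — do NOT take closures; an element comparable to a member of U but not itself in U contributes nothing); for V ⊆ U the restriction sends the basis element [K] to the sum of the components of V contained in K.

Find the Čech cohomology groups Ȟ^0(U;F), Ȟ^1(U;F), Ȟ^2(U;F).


Ȟ^0 = Z,  Ȟ^1 = Z^2,  Ȟ^2 = 0

nerve simplices:
  W1={{s},{t},{u},{p,s},{p,u},{r,s},{r,t},{r,u},{s,u},{t,u},{t,v},{p,s,u},{r,t,u}} W2={{p},{r},{p,s},{p,u},{q,r},{r,s},{r,t},{r,u},{p,s,u},{r,t,u}} W3={{q},{t},{v},{q,r},{q,v},{r,t},{t,u},{t,v},{r,t,u}}
  W12={{p,s},{p,u},{r,s},{r,t},{r,u},{p,s,u},{r,t,u}} W13={{t},{r,t},{t,u},{t,v},{r,t,u}} W23={{q,r},{r,t},{r,t,u}}
  W123={{r,t},{r,t,u}}
components per intersection:
  W1: {{s},{t},{u},{p,s},{p,u},{r,s},{r,t},{r,u},{s,u},{t,u},{t,v},{p,s,u},{r,t,u}}
  W2: {{p},{p,s},{p,u},{p,s,u}} {{r},{q,r},{r,s},{r,t},{r,u},{r,t,u}}
  W3: {{q},{t},{v},{q,r},{q,v},{r,t},{t,u},{t,v},{r,t,u}}
  W12: {{p,s},{p,u},{p,s,u}} {{r,s}} {{r,t},{r,u},{r,t,u}}
  W13: {{t},{r,t},{t,u},{t,v},{r,t,u}}
  W23: {{q,r}} {{r,t},{r,t,u}}
  W123: {{r,t},{r,t,u}}
C dims 4,6,1; δ0: rk 3, SNF 1^3; δ1: rk 1, SNF 1^1
degree 0: 4−3−0 = 1 → Ȟ^0 ≅ Z
degree 1: 6−1−3 = 2 → Ȟ^1 ≅ Z^2
degree 2: 1−0−1 = 0 → Ȟ^2 ≅ 0


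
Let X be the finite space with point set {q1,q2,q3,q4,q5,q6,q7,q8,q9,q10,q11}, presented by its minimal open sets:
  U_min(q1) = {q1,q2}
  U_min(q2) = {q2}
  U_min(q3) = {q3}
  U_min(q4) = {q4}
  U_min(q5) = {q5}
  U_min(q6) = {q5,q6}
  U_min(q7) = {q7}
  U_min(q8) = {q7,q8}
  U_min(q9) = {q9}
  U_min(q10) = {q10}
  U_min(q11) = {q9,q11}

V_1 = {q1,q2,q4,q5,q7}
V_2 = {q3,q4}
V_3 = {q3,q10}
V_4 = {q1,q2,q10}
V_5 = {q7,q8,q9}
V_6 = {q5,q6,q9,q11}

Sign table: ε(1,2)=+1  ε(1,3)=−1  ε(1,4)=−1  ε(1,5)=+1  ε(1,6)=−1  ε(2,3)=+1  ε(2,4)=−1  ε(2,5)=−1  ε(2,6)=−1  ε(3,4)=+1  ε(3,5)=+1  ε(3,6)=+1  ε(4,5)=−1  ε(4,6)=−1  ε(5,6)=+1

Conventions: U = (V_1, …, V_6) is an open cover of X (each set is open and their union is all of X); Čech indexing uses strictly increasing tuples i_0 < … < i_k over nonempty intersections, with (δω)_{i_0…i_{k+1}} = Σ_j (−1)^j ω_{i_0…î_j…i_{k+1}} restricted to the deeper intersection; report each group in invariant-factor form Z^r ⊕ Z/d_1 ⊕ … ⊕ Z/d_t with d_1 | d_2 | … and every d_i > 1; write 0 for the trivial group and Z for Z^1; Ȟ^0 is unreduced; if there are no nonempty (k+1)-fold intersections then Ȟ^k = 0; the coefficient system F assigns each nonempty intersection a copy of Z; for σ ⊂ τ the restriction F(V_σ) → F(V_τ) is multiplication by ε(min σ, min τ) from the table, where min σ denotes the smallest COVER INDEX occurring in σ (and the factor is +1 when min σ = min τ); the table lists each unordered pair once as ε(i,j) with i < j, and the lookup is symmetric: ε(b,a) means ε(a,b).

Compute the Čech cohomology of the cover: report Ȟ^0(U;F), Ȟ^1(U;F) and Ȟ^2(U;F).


nerve of the cover:
  V12={q4} V14={q1,q2} V15={q7} V16={q5} V23={q3} V34={q10} V56={q9}
C dims 6,7; δ0: rk 6, SNF 1^5·2
Ȟ^0 = (6 − 6) − 0 = 0, so Ȟ^0 ≅ 0
Ȟ^1 = (7 − 0) − 6 = 1 plus torsion [2], so Ȟ^1 ≅ Z ⊕ Z/2
Ȟ^2 = (0 − 0) − 0 = 0, so Ȟ^2 ≅ 0

Ȟ^0(U;F) ≅ 0; Ȟ^1(U;F) ≅ Z ⊕ Z/2; Ȟ^2(U;F) ≅ 0


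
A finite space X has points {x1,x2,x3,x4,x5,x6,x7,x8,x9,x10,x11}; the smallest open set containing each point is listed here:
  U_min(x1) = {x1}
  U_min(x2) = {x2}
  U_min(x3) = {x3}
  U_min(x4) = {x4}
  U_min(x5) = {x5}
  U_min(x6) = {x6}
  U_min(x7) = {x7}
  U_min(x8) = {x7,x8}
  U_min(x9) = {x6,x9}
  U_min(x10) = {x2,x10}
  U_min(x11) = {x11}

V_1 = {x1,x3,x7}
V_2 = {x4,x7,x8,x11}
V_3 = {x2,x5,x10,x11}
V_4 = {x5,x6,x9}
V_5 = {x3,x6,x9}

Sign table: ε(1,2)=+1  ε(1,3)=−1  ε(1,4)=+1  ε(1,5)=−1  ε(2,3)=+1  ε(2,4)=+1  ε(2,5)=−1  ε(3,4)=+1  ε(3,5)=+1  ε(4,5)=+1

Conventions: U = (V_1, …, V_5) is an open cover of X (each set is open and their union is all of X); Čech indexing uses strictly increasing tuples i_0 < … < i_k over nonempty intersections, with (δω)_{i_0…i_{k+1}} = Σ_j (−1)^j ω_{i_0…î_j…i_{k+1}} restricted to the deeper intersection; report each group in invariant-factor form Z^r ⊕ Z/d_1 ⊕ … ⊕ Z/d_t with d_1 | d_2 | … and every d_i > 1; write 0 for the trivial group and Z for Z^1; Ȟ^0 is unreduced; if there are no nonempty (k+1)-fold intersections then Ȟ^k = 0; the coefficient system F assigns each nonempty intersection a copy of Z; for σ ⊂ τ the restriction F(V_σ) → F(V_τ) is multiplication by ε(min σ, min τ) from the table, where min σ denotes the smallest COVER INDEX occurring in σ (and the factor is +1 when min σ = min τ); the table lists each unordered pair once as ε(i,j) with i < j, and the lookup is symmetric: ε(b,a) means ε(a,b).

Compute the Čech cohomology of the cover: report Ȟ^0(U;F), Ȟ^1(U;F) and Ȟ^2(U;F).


nerve simplices:
  V12={x7} V15={x3} V23={x11} V34={x5} V45={x6,x9}
C dims 5,5; δ0: rk 5, SNF 1^4·2
degree 0: 5−5−0 = 0 → Ȟ^0 ≅ 0
degree 1: 5−0−5 = 0 plus torsion [2] → Ȟ^1 ≅ Z/2
degree 2: 0−0−0 = 0 → Ȟ^2 ≅ 0

Ȟ^0 ≅ 0; Ȟ^1 ≅ Z/2; Ȟ^2 ≅ 0


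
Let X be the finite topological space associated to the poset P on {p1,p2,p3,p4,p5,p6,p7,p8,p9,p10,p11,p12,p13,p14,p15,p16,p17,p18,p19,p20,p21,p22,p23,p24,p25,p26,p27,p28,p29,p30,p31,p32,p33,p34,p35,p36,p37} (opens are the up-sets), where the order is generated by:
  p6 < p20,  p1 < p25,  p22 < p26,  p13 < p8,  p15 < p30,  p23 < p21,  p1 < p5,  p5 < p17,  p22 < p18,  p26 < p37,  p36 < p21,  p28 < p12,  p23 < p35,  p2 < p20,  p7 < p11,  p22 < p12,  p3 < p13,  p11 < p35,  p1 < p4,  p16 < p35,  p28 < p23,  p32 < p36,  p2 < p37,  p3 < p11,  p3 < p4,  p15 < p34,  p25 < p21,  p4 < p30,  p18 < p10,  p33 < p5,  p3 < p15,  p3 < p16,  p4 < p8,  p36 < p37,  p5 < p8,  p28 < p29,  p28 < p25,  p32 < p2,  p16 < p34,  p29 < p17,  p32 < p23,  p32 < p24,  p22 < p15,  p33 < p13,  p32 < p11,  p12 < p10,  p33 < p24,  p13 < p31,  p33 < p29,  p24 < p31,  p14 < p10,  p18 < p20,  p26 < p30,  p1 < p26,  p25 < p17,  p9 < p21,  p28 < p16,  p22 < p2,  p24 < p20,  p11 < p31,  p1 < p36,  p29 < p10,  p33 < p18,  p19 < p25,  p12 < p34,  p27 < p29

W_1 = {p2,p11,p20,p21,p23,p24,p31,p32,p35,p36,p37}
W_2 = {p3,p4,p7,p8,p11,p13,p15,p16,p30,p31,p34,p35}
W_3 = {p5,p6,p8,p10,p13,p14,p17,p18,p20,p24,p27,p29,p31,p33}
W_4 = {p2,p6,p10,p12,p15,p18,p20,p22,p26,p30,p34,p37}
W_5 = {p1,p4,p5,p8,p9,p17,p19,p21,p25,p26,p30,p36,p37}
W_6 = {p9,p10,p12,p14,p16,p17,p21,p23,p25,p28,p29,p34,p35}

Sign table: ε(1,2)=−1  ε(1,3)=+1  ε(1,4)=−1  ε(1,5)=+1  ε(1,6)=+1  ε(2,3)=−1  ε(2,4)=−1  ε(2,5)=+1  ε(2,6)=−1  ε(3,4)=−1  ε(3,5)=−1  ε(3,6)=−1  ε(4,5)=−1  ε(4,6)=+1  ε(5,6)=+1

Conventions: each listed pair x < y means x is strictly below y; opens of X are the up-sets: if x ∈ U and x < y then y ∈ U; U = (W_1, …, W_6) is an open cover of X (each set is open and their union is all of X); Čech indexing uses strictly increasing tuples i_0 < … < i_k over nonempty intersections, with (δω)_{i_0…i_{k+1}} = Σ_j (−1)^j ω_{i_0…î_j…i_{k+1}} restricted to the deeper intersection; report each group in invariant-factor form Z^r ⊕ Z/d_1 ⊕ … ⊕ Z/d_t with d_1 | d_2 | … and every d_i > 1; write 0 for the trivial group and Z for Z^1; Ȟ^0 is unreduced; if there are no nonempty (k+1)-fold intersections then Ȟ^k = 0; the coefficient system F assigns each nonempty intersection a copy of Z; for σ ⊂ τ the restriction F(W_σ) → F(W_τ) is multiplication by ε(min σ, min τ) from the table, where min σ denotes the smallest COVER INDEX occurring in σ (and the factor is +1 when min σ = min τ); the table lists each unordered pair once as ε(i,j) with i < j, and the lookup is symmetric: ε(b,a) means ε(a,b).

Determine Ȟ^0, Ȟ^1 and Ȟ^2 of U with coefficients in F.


Ȟ^0 = 0; Ȟ^1 = Z/2; Ȟ^2 = Z

nerve simplices:
  W12={p11,p31,p35} W13={p20,p24,p31} W14={p2,p20,p37} W15={p21,p36,p37} W16={p21,p23,p35} W23={p8,p13,p31} W24={p15,p30,p34} W25={p4,p8,p30} W26={p16,p34,p35} W34={p6,p10,p18,p20} W35={p5,p8,p17} W36={p10,p14,p17,p29} W45={p26,p30,p37} W46={p10,p12,p34} W56={p9,p17,p21,p25}
  W123={p31} W126={p35} W134={p20} W145={p37} W156={p21} W235={p8} W245={p30} W246={p34} W346={p10} W356={p17}
C dims 6,15,10; δ0: rk 6, SNF 1^5·2; δ1: rk 9, SNF 1^9
degree 0: 6−6−0 = 0 → Ȟ^0 ≅ 0
degree 1: 15−9−6 = 0 plus torsion [2] → Ȟ^1 ≅ Z/2
degree 2: 10−0−9 = 1 → Ȟ^2 ≅ Z


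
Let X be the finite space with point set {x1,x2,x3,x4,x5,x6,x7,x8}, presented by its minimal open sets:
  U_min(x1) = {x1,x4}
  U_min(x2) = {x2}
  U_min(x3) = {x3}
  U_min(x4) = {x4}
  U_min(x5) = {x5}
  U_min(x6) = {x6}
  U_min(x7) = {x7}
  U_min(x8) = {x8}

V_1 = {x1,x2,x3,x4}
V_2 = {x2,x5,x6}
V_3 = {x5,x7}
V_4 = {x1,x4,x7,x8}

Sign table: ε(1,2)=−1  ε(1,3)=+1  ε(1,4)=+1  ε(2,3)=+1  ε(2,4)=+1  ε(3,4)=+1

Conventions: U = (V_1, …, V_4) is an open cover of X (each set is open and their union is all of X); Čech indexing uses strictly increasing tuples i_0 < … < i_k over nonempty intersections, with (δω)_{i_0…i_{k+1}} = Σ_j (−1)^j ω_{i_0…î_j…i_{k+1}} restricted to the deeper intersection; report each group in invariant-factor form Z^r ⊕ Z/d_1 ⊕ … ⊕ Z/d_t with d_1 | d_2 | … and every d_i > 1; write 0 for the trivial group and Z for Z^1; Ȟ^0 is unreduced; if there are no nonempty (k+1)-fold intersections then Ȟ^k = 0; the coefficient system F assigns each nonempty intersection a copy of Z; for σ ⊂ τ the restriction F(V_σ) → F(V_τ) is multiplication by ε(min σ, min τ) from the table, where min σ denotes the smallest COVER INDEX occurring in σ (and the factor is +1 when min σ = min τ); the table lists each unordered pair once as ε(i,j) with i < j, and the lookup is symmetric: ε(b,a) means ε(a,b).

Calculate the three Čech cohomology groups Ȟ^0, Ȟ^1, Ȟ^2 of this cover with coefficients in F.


Ȟ^0 = 0, Ȟ^1 = Z/2, Ȟ^2 = 0

nerve of the cover:
  V12={x2} V14={x1,x4} V23={x5} V34={x7}
C dims 4,4; δ0: rk 4, SNF 1^3·2
Ȟ^0 = (4 − 4) − 0 = 0, so Ȟ^0 ≅ 0
Ȟ^1 = (4 − 0) − 4 = 0 plus torsion [2], so Ȟ^1 ≅ Z/2
Ȟ^2 = (0 − 0) − 0 = 0, so Ȟ^2 ≅ 0


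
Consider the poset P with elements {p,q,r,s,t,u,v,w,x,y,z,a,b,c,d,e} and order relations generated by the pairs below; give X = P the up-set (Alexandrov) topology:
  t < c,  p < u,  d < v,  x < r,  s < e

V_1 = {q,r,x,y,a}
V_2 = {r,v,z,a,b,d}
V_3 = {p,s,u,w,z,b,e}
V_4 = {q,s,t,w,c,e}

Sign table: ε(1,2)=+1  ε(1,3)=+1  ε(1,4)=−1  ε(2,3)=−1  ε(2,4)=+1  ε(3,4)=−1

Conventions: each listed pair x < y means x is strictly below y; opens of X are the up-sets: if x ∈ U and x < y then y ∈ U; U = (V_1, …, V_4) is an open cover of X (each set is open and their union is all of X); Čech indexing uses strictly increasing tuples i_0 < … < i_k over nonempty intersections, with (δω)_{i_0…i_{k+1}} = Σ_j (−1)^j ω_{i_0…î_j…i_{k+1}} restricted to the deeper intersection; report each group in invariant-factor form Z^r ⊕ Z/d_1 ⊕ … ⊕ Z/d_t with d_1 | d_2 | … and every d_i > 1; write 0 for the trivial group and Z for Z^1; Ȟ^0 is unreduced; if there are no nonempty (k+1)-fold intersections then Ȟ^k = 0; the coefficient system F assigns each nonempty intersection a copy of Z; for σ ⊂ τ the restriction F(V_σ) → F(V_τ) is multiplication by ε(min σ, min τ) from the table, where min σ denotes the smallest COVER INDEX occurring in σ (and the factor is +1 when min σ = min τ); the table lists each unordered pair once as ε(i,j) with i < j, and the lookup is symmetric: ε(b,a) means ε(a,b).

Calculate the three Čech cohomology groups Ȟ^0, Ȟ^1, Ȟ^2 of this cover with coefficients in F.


nonempty intersections:
  V12={r,a} V14={q} V23={z,b} V34={s,w,e}
C dims 4,4; δ0: rk 4, SNF 1^3·2
Ȟ^0: (4−4)−0=0 ⇒ 0
Ȟ^1: (4−0)−4=0 plus torsion [2] ⇒ Z/2
Ȟ^2: (0−0)−0=0 ⇒ 0

Ȟ^0 = 0, Ȟ^1 = Z/2, Ȟ^2 = 0


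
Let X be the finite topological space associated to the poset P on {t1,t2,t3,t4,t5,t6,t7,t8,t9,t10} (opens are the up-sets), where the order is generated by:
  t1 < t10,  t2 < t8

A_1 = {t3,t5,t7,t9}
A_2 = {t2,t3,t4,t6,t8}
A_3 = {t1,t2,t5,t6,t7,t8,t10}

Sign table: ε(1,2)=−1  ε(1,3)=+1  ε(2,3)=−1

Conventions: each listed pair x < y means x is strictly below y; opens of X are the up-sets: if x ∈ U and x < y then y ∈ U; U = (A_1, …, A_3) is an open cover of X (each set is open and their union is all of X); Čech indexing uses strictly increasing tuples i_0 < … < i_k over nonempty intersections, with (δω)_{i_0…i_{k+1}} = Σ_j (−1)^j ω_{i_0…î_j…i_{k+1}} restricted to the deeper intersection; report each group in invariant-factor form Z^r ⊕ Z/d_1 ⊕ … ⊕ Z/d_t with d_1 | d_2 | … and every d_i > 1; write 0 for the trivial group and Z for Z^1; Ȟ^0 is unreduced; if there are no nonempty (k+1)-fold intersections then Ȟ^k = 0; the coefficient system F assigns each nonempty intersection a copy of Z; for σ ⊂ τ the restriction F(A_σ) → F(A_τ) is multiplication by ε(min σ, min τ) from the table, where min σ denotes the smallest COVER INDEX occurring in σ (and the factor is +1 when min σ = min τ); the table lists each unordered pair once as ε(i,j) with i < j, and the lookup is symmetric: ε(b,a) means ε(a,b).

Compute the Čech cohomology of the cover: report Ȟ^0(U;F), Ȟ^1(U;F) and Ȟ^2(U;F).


Ȟ^0(U;F) ≅ Z, Ȟ^1(U;F) ≅ Z and Ȟ^2(U;F) ≅ 0

nonempty intersections:
  A12={t3} A13={t5,t7} A23={t2,t6,t8}
C dims 3,3; δ0: rk 2, SNF 1^2
Ȟ^0: (3−2)−0=1 ⇒ Z
Ȟ^1: (3−0)−2=1 ⇒ Z
Ȟ^2: (0−0)−0=0 ⇒ 0


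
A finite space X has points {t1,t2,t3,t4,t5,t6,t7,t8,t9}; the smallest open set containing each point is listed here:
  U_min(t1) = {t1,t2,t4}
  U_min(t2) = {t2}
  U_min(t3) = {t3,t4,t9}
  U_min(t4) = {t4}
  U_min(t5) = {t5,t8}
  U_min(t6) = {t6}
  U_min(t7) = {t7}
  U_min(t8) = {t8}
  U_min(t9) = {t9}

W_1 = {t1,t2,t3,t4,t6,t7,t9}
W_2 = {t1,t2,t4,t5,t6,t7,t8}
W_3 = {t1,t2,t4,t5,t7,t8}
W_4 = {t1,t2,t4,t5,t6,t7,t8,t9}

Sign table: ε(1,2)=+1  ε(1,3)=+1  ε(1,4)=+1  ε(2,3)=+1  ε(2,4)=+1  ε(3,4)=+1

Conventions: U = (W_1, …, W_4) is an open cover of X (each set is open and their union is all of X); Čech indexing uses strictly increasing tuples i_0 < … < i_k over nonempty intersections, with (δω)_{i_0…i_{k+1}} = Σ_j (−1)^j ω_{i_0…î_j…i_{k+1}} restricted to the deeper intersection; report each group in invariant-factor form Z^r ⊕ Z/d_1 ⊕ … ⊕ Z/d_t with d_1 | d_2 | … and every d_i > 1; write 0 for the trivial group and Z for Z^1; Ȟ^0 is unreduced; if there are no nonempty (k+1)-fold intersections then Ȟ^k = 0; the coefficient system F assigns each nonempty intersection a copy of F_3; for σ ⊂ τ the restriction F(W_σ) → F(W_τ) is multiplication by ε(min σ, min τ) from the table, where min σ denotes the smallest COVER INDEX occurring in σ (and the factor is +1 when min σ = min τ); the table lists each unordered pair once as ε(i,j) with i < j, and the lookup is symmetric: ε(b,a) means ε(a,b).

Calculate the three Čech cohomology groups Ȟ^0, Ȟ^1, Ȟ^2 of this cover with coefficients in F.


Ȟ^0 ≅ Z/3; Ȟ^1 ≅ 0; Ȟ^2 ≅ 0

intersection data:
  W12={t1,t2,t4,t6,t7} W13={t1,t2,t4,t7} W14={t1,t2,t4,t6,t7,t9} W23={t1,t2,t4,t5,t7,t8} W24={t1,t2,t4,t5,t6,t7,t8} W34={t1,t2,t4,t5,t7,t8}
  W123={t1,t2,t4,t7} W124={t1,t2,t4,t6,t7} W134={t1,t2,t4,t7} W234={t1,t2,t4,t5,t7,t8}
  W1234={t1,t2,t4,t7}
C dims 4,6,4,1; δ0: rk_F3 3; δ1: rk_F3 3; δ2: rk_F3 1
Ȟ^0 = (4 − 3) − 0 = 1, so Ȟ^0 ≅ Z/3
Ȟ^1 = (6 − 3) − 3 = 0, so Ȟ^1 ≅ 0
Ȟ^2 = (4 − 1) − 3 = 0, so Ȟ^2 ≅ 0


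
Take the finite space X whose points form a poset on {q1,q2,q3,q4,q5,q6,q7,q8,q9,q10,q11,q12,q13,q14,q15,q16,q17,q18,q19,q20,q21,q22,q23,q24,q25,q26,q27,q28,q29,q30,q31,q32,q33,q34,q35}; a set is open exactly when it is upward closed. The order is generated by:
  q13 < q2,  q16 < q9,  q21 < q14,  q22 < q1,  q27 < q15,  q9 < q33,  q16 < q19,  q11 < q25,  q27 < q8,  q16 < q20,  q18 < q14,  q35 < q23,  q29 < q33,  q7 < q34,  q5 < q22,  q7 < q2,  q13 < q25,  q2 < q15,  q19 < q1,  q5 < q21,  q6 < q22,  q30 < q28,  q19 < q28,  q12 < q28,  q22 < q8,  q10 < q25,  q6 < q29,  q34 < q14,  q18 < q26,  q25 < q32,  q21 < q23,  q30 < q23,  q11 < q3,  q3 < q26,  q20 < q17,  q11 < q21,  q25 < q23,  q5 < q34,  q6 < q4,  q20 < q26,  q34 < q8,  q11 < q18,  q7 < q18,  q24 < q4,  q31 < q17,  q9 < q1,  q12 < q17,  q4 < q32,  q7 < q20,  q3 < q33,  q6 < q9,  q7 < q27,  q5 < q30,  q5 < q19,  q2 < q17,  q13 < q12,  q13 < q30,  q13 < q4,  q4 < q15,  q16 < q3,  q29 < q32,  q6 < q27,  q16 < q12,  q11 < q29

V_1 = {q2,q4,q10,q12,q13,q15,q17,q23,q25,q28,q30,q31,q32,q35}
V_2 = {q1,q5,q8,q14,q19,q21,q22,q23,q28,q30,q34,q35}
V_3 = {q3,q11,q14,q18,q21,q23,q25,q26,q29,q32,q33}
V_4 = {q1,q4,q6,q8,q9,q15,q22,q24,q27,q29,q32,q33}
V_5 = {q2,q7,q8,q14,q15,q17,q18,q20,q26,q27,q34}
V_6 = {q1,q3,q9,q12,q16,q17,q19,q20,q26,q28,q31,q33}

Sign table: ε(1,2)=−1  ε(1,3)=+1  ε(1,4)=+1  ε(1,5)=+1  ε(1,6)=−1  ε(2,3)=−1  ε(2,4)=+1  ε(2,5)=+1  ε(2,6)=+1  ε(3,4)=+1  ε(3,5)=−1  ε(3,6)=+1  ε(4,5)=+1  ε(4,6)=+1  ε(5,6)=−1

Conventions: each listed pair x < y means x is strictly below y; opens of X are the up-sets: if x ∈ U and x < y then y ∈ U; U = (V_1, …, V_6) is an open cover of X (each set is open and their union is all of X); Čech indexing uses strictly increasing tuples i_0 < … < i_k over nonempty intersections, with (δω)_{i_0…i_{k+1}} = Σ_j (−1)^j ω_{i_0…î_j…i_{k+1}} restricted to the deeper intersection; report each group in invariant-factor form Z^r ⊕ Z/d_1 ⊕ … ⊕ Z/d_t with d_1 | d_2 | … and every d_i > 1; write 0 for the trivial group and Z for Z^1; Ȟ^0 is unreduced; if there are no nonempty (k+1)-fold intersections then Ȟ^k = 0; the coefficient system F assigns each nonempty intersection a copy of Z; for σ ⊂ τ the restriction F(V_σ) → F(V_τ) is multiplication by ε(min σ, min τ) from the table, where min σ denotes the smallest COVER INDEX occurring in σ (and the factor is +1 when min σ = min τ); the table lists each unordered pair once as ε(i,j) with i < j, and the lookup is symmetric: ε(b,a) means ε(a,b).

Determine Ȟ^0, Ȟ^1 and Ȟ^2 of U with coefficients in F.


Ȟ^0 ≅ 0, Ȟ^1 ≅ Z/2 and Ȟ^2 ≅ Z

intersection data:
  V12={q23,q28,q30,q35} V13={q23,q25,q32} V14={q4,q15,q32} V15={q2,q15,q17} V16={q12,q17,q28,q31} V23={q14,q21,q23} V24={q1,q8,q22} V25={q8,q14,q34} V26={q1,q19,q28} V34={q29,q32,q33} V35={q14,q18,q26} V36={q3,q26,q33} V45={q8,q15,q27} V46={q1,q9,q33} V56={q17,q20,q26}
  V123={q23} V126={q28} V134={q32} V145={q15} V156={q17} V235={q14} V245={q8} V246={q1} V346={q33} V356={q26}
C dims 6,15,10; δ0: rk 6, SNF 1^5·2; δ1: rk 9, SNF 1^9
Ȟ^0 = (6 − 6) − 0 = 0, so Ȟ^0 ≅ 0
Ȟ^1 = (15 − 9) − 6 = 0 plus torsion [2], so Ȟ^1 ≅ Z/2
Ȟ^2 = (10 − 0) − 9 = 1, so Ȟ^2 ≅ Z


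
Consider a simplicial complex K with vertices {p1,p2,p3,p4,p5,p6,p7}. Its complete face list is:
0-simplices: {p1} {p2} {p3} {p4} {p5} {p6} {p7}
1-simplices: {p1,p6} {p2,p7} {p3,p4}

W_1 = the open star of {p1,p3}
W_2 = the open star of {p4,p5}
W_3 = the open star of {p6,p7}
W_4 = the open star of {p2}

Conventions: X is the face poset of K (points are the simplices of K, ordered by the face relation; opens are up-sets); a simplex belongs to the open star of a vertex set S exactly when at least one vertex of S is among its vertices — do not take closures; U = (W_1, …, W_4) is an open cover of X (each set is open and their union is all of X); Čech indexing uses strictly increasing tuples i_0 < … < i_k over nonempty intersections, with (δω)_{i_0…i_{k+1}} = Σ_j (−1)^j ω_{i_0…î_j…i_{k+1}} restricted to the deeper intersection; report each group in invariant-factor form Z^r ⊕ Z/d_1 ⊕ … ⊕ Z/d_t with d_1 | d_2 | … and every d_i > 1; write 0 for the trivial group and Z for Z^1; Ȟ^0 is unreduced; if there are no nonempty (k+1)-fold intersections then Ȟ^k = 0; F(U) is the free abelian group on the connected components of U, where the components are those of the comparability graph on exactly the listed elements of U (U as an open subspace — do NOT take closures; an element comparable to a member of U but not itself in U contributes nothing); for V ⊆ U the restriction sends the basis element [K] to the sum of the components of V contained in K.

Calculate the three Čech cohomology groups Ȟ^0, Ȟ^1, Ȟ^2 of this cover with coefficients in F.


intersection data:
  W1={{p1},{p3},{p1,p6},{p3,p4}} W2={{p4},{p5},{p3,p4}} W3={{p6},{p7},{p1,p6},{p2,p7}} W4={{p2},{p2,p7}}
  W12={{p3,p4}} W13={{p1,p6}} W34={{p2,p7}}
components per intersection:
  W1: {{p1},{p1,p6}} {{p3},{p3,p4}}
  W2: {{p4},{p3,p4}} {{p5}}
  W3: {{p6},{p1,p6}} {{p7},{p2,p7}}
  W4: {{p2},{p2,p7}}
  W12: {{p3,p4}}
  W13: {{p1,p6}}
  W34: {{p2,p7}}
C dims 7,3; δ0: rk 3, SNF 1^3
Ȟ^0 = (7 − 3) − 0 = 4, so Ȟ^0 ≅ Z^4
Ȟ^1 = (3 − 0) − 3 = 0, so Ȟ^1 ≅ 0
Ȟ^2 = (0 − 0) − 0 = 0, so Ȟ^2 ≅ 0

Ȟ^0 ≅ Z^4; Ȟ^1 ≅ 0; Ȟ^2 ≅ 0


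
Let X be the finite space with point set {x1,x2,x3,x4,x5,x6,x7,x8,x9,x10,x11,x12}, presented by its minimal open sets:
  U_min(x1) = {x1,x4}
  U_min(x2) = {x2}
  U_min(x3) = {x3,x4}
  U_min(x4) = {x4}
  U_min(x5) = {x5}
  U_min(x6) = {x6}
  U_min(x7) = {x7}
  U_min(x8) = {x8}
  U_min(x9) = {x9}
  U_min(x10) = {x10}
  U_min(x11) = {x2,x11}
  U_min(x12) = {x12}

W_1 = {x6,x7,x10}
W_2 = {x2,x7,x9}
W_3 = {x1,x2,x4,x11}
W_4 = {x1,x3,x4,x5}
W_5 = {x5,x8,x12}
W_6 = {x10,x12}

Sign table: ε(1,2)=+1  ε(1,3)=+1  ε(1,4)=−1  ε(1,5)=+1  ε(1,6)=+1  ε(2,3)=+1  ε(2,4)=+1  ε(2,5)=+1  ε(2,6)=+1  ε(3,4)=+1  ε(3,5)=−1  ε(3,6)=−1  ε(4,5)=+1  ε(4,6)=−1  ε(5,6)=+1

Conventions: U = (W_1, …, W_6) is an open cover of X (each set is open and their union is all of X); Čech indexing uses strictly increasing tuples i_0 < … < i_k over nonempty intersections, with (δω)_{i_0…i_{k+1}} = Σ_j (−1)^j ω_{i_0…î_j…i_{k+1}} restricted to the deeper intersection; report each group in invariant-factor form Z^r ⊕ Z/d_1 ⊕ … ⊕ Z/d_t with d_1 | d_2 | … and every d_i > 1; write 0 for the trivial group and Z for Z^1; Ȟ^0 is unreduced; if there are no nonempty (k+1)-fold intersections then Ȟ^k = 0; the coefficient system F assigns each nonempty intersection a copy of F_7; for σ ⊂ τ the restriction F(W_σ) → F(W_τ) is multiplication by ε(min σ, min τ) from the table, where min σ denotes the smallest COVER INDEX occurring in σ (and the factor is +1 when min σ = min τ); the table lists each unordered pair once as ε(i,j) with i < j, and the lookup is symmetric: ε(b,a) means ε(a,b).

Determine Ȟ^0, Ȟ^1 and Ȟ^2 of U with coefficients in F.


Ȟ^0(U;F) ≅ Z/7,  Ȟ^1(U;F) ≅ Z/7,  Ȟ^2(U;F) ≅ 0

cover nerve:
  W12={x7} W16={x10} W23={x2} W34={x1,x4} W45={x5} W56={x12}
C dims 6,6; δ0: rk_F7 5
Ȟ^0: (6−5)−0=1 ⇒ Z/7
Ȟ^1: (6−0)−5=1 ⇒ Z/7
Ȟ^2: (0−0)−0=0 ⇒ 0


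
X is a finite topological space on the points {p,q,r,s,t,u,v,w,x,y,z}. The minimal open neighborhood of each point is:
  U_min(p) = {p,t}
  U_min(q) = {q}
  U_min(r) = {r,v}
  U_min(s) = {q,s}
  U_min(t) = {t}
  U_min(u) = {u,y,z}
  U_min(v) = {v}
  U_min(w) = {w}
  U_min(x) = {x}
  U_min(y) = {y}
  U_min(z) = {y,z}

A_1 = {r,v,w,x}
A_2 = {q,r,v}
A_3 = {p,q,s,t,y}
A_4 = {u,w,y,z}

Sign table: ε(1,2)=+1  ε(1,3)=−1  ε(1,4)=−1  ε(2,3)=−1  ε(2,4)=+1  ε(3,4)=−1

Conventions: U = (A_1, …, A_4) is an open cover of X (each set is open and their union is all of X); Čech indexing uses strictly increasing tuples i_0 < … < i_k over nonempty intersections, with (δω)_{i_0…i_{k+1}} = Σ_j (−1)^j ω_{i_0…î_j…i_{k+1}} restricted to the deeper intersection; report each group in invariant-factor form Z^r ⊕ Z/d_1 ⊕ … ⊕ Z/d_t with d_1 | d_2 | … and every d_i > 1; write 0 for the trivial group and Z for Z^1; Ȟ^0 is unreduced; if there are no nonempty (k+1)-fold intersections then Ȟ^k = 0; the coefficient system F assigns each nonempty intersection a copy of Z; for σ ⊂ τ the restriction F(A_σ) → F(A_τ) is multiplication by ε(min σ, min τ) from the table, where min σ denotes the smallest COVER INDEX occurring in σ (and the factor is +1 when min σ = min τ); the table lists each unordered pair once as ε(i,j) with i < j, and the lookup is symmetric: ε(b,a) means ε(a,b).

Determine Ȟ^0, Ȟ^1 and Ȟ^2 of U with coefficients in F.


Ȟ^0(U;F) ≅ 0; Ȟ^1(U;F) ≅ Z/2; Ȟ^2(U;F) ≅ 0

nerve simplices:
  A12={r,v} A14={w} A23={q} A34={y}
C dims 4,4; δ0: rk 4, SNF 1^3·2
degree 0: 4−4−0 = 0 → Ȟ^0 ≅ 0
degree 1: 4−0−4 = 0 plus torsion [2] → Ȟ^1 ≅ Z/2
degree 2: 0−0−0 = 0 → Ȟ^2 ≅ 0


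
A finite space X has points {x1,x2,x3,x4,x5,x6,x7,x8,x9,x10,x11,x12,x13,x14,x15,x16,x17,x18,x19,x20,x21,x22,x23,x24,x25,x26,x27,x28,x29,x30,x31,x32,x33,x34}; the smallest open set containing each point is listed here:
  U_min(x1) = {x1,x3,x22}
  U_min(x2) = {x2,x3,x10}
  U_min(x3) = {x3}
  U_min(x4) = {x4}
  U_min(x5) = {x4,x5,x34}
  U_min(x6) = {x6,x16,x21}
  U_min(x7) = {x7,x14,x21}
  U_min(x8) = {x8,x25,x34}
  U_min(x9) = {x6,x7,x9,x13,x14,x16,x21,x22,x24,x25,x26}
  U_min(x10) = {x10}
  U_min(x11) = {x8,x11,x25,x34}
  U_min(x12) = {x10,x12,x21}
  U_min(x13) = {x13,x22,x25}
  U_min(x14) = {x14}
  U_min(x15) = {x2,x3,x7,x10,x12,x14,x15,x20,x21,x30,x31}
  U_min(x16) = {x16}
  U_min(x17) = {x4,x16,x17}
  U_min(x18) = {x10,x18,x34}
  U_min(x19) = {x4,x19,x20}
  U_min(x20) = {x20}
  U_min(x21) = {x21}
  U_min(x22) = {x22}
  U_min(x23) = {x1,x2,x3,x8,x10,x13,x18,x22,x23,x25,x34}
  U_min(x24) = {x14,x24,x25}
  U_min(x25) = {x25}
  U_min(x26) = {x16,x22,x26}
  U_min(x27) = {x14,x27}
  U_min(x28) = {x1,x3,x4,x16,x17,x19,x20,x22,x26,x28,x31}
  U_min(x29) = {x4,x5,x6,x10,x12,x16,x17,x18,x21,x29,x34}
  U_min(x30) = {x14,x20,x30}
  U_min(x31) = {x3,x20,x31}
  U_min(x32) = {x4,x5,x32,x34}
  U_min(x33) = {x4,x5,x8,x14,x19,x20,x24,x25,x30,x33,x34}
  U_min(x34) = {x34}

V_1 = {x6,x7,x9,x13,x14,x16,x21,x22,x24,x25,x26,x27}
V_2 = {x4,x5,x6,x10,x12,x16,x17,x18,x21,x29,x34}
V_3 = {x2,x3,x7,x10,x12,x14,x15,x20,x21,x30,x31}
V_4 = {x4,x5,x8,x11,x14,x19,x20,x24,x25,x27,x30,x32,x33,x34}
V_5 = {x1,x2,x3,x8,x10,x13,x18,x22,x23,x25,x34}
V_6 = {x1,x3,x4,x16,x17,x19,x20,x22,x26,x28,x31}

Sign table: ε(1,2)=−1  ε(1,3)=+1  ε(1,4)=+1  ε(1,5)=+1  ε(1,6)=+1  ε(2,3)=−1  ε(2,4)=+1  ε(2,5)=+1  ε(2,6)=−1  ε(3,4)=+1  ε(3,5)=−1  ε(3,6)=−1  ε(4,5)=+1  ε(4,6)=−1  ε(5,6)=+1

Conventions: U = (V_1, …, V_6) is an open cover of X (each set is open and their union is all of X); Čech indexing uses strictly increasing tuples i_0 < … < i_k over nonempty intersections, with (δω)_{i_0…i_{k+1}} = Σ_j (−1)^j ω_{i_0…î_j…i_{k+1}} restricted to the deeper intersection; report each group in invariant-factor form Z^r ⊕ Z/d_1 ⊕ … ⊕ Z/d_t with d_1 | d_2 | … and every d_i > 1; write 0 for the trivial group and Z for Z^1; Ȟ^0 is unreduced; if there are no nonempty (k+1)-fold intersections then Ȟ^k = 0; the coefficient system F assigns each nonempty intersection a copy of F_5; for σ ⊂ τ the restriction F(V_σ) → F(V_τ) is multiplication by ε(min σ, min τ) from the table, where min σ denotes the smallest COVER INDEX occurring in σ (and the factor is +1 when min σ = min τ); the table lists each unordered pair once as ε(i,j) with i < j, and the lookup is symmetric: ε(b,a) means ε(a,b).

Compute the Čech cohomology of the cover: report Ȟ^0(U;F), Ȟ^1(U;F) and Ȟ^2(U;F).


Ȟ^0 = 0, Ȟ^1 = 0, Ȟ^2 = Z/5

intersection data:
  V12={x6,x16,x21} V13={x7,x14,x21} V14={x14,x24,x25,x27} V15={x13,x22,x25} V16={x16,x22,x26} V23={x10,x12,x21} V24={x4,x5,x34} V25={x10,x18,x34} V26={x4,x16,x17} V34={x14,x20,x30} V35={x2,x3,x10} V36={x3,x20,x31} V45={x8,x25,x34} V46={x4,x19,x20} V56={x1,x3,x22}
  V123={x21} V126={x16} V134={x14} V145={x25} V156={x22} V235={x10} V245={x34} V246={x4} V346={x20} V356={x3}
C dims 6,15,10; δ0: rk_F5 6; δ1: rk_F5 9
Ȟ^0 = (6 − 6) − 0 = 0, so Ȟ^0 ≅ 0
Ȟ^1 = (15 − 9) − 6 = 0, so Ȟ^1 ≅ 0
Ȟ^2 = (10 − 0) − 9 = 1, so Ȟ^2 ≅ Z/5


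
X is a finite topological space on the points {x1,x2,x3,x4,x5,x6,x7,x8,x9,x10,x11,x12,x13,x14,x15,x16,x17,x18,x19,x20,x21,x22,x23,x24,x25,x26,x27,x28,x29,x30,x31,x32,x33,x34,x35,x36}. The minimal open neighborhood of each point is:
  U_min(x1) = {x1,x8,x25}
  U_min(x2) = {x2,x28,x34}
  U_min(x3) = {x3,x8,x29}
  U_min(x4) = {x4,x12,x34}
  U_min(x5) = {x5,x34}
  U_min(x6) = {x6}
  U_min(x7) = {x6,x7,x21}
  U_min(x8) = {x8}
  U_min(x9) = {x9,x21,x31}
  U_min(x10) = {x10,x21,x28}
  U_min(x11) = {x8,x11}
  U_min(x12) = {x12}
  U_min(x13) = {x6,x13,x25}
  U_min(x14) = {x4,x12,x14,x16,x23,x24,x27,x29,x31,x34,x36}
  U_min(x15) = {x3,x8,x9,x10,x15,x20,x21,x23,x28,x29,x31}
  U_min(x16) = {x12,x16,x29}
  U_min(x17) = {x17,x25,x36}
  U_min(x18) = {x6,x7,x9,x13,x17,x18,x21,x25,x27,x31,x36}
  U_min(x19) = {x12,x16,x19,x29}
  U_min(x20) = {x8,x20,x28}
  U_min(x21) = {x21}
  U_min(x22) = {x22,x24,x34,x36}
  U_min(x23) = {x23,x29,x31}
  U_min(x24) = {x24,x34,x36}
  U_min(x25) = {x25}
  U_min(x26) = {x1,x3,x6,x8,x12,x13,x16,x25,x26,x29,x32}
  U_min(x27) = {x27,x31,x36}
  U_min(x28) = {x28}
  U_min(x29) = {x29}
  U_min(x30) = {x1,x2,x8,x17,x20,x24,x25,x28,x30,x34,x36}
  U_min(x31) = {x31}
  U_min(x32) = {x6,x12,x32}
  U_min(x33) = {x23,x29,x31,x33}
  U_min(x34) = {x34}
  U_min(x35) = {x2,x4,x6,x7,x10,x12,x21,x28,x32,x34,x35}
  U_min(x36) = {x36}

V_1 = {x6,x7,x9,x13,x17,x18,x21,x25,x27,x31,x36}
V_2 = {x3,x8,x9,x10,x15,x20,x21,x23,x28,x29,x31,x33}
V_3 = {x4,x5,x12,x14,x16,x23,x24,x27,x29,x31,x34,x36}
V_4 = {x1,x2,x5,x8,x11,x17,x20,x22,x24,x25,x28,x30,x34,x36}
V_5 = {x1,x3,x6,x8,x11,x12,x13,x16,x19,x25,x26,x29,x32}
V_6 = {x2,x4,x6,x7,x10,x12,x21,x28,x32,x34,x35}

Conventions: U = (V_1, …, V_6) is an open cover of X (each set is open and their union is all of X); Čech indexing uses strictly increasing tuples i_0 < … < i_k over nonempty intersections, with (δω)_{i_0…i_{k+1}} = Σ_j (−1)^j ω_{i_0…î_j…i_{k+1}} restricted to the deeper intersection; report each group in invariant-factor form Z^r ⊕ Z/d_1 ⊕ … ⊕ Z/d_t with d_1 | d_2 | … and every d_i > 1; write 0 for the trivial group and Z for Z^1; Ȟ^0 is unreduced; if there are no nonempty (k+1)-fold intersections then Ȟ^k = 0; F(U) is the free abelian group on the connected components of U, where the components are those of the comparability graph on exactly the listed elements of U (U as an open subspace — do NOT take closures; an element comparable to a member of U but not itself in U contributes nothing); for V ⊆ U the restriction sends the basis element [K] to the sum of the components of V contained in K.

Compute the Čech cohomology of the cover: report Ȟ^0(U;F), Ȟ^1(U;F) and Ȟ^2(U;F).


Ȟ^0 = Z; Ȟ^1 = 0; Ȟ^2 = Z/2

cover nerve:
  V12={x9,x21,x31} V13={x27,x31,x36} V14={x17,x25,x36} V15={x6,x13,x25} V16={x6,x7,x21} V23={x23,x29,x31} V24={x8,x20,x28} V25={x3,x8,x29} V26={x10,x21,x28} V34={x5,x24,x34,x36} V35={x12,x16,x29} V36={x4,x12,x34} V45={x1,x8,x11,x25} V46={x2,x28,x34} V56={x6,x12,x32}
  V123={x31} V126={x21} V134={x36} V145={x25} V156={x6} V235={x29} V245={x8} V246={x28} V346={x34} V356={x12}
components per intersection:
  V1: {x6,x7,x9,x13,x17,x18,x21,x25,x27,x31,x36}
  V2: {x3,x8,x9,x10,x15,x20,x21,x23,x28,x29,x31,x33}
  V3: {x4,x5,x12,x14,x16,x23,x24,x27,x29,x31,x34,x36}
  V4: {x1,x2,x5,x8,x11,x17,x20,x22,x24,x25,x28,x30,x34,x36}
  V5: {x1,x3,x6,x8,x11,x12,x13,x16,x19,x25,x26,x29,x32}
  V6: {x2,x4,x6,x7,x10,x12,x21,x28,x32,x34,x35}
  V12: {x9,x21,x31}
  V13: {x27,x31,x36}
  V14: {x17,x25,x36}
  V15: {x6,x13,x25}
  V16: {x6,x7,x21}
  V23: {x23,x29,x31}
  V24: {x8,x20,x28}
  V25: {x3,x8,x29}
  V26: {x10,x21,x28}
  V34: {x5,x24,x34,x36}
  V35: {x12,x16,x29}
  V36: {x4,x12,x34}
  V45: {x1,x8,x11,x25}
  V46: {x2,x28,x34}
  V56: {x6,x12,x32}
  V123: {x31}
  V126: {x21}
  V134: {x36}
  V145: {x25}
  V156: {x6}
  V235: {x29}
  V245: {x8}
  V246: {x28}
  V346: {x34}
  V356: {x12}
C dims 6,15,10; δ0: rk 5, SNF 1^5; δ1: rk 10, SNF 1^9·2
Ȟ^0: (6−5)−0=1 ⇒ Z
Ȟ^1: (15−10)−5=0 ⇒ 0
Ȟ^2: (10−0)−10=0 plus torsion [2] ⇒ Z/2


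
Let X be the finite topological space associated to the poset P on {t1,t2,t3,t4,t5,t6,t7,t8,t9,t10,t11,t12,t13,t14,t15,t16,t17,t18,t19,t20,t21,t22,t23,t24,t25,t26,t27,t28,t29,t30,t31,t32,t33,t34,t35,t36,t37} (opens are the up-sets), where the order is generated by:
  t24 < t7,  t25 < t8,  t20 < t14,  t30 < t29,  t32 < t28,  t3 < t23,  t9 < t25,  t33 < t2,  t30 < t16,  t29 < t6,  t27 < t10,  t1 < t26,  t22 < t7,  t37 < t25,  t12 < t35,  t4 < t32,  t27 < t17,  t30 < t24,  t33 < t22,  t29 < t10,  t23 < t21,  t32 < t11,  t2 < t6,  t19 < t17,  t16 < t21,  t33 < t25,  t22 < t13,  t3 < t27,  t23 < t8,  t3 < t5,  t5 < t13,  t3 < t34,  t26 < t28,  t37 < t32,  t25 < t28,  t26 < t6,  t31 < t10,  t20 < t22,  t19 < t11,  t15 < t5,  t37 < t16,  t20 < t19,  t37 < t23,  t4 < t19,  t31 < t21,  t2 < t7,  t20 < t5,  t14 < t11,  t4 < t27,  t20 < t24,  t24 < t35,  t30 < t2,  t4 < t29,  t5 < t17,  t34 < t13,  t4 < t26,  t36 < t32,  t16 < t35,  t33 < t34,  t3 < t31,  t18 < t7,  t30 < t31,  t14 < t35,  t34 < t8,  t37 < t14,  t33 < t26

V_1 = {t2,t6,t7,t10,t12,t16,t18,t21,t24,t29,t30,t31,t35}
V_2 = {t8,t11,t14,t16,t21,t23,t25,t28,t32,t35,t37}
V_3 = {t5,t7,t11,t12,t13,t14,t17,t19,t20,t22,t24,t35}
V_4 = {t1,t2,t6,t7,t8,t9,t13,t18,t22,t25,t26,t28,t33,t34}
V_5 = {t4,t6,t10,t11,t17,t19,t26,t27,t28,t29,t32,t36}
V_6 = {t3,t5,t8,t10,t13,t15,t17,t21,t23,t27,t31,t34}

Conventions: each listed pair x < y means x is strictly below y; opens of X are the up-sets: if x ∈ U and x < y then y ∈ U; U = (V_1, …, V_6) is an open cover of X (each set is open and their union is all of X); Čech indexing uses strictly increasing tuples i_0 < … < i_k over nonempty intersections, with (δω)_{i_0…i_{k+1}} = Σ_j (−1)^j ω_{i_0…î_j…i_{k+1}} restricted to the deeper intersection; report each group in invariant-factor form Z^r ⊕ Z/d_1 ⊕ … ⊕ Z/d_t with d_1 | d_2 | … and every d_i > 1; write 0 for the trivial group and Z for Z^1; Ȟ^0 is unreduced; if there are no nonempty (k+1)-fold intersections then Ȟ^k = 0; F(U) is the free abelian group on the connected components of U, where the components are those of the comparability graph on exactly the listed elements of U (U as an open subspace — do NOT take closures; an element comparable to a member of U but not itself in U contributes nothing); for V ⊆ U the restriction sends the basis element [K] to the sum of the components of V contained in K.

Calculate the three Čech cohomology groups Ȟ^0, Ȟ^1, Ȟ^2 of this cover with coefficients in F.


cover nerve:
  V12={t16,t21,t35} V13={t7,t12,t24,t35} V14={t2,t6,t7,t18} V15={t6,t10,t29} V16={t10,t21,t31} V23={t11,t14,t35} V24={t8,t25,t28} V25={t11,t28,t32} V26={t8,t21,t23} V34={t7,t13,t22} V35={t11,t17,t19} V36={t5,t13,t17} V45={t6,t26,t28} V46={t8,t13,t34} V56={t10,t17,t27}
  V123={t35} V126={t21} V134={t7} V145={t6} V156={t10} V235={t11} V245={t28} V246={t8} V346={t13} V356={t17}
components per intersection:
  V1: {t2,t6,t7,t10,t12,t16,t18,t21,t24,t29,t30,t31,t35}
  V2: {t8,t11,t14,t16,t21,t23,t25,t28,t32,t35,t37}
  V3: {t5,t7,t11,t12,t13,t14,t17,t19,t20,t22,t24,t35}
  V4: {t1,t2,t6,t7,t8,t9,t13,t18,t22,t25,t26,t28,t33,t34}
  V5: {t4,t6,t10,t11,t17,t19,t26,t27,t28,t29,t32,t36}
  V6: {t3,t5,t8,t10,t13,t15,t17,t21,t23,t27,t31,t34}
  V12: {t16,t21,t35}
  V13: {t7,t12,t24,t35}
  V14: {t2,t6,t7,t18}
  V15: {t6,t10,t29}
  V16: {t10,t21,t31}
  V23: {t11,t14,t35}
  V24: {t8,t25,t28}
  V25: {t11,t28,t32}
  V26: {t8,t21,t23}
  V34: {t7,t13,t22}
  V35: {t11,t17,t19}
  V36: {t5,t13,t17}
  V45: {t6,t26,t28}
  V46: {t8,t13,t34}
  V56: {t10,t17,t27}
  V123: {t35}
  V126: {t21}
  V134: {t7}
  V145: {t6}
  V156: {t10}
  V235: {t11}
  V245: {t28}
  V246: {t8}
  V346: {t13}
  V356: {t17}
C dims 6,15,10; δ0: rk 5, SNF 1^5; δ1: rk 10, SNF 1^9·2
Ȟ^0: (6−5)−0=1 ⇒ Z
Ȟ^1: (15−10)−5=0 ⇒ 0
Ȟ^2: (10−0)−10=0 plus torsion [2] ⇒ Z/2

Ȟ^0 ≅ Z; Ȟ^1 ≅ 0; Ȟ^2 ≅ Z/2
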